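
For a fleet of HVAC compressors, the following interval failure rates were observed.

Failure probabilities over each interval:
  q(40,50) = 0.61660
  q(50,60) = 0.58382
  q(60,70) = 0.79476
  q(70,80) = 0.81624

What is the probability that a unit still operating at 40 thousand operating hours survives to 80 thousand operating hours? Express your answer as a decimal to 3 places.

The overall survival probability is (1 − 0.61660) × (1 − 0.58382) × (1 − 0.79476) × (1 − 0.81624).
= 0.38340 × 0.41618 × 0.20524 × 0.18376 = 0.006018.

0.006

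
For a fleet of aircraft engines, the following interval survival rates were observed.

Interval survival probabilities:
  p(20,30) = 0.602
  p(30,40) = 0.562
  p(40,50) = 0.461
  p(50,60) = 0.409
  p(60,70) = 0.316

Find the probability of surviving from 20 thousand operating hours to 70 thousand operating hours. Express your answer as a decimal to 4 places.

0.0202

The overall survival probability is 0.602 × 0.562 × 0.461 × 0.409 × 0.316.
= 0.020158.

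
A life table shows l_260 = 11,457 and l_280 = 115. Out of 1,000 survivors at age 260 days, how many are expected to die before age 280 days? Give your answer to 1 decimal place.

The relevant probability is 1 − 115/11,457 = 0.989962.
Expected number = 1,000 × 0.989962 = 990.0.

990.0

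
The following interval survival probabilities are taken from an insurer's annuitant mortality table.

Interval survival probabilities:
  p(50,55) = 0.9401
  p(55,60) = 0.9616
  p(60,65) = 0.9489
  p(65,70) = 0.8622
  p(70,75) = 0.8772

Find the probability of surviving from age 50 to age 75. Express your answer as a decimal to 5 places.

0.64878

The overall survival probability is 0.9401 × 0.9616 × 0.9489 × 0.8622 × 0.8772.
= 0.648777.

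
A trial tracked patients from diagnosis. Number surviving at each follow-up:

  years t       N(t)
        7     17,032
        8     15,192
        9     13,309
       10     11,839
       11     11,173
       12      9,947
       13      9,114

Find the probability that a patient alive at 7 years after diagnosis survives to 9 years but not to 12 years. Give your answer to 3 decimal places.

0.197

This is the probability of reaching 9 but not 12, conditional on being alive at 7: (N(9) − N(12)) / N(7).
= (13,309 − 9,947) / 17,032 = 3,362 / 17,032 = 0.197393.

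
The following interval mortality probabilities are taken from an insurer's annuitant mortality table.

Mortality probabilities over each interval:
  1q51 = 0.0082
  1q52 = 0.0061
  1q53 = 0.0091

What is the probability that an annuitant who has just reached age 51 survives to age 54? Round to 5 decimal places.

The overall survival probability is (1 − 0.0082) × (1 − 0.0061) × (1 − 0.0091).
= 0.9918 × 0.9939 × 0.9909 = 0.976780.

0.97678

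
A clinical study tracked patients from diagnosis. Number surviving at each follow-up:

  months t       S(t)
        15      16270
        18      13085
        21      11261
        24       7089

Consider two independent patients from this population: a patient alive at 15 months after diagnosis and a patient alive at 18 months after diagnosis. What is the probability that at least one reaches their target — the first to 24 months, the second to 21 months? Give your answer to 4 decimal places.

0.9213

p₁ = S(24)/S(15) = 7089/16270 = 0.435710; p₂ = S(21)/S(18) = 11261/13085 = 0.860604.
P(at least one) = 1 − (1−p₁)(1−p₂) = 1 − 0.564290 × 0.139396 = 0.921340.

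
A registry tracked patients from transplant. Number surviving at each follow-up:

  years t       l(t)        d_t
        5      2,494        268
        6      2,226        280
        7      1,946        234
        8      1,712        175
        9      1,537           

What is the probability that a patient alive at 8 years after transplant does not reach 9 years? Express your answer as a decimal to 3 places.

P(die before 9 | alive at 8) = 1 − l(9)/l(8) = 1 − 1,537/1,712 = (175)/1,712 = 0.102220.

0.102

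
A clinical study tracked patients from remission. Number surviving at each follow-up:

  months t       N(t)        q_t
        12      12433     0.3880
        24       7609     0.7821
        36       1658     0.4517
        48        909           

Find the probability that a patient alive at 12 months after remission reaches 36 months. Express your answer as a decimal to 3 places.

0.133

The conditional survival probability is N(36)/N(12) = 1658/12433 = 0.133355.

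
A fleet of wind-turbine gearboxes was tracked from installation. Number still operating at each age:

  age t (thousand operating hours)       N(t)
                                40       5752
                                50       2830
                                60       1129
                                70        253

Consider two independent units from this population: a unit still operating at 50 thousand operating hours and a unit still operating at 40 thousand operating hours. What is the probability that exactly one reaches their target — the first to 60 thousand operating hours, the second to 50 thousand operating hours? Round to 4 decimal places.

0.4984

p₁ = N(60)/N(50) = 1129/2830 = 0.398940; p₂ = N(50)/N(40) = 2830/5752 = 0.492003.
P(exactly one) = p₁(1−p₂) + (1−p₁)p₂ = 0.202660 + 0.295723 = 0.498384.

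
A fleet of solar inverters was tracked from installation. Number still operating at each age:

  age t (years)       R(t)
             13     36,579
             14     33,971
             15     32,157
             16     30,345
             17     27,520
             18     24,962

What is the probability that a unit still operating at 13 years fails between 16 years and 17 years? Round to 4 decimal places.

This is the probability of reaching 16 but not 17, conditional on being operational at 13: (R(16) − R(17)) / R(13).
= (30,345 − 27,520) / 36,579 = 2,825 / 36,579 = 0.077230.

0.0772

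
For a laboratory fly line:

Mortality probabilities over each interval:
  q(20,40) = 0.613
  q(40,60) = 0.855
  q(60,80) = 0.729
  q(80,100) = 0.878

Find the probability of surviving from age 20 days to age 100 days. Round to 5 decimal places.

Chaining the interval survival probabilities: (1 − 0.613) × (1 − 0.855) × (1 − 0.729) × (1 − 0.878).
= 0.387 × 0.145 × 0.271 × 0.122 = 0.001855.

0.00186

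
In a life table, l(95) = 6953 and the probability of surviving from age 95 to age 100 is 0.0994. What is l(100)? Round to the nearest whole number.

691

l(100) = l(95) × p = 6953 × 0.0994 = 691.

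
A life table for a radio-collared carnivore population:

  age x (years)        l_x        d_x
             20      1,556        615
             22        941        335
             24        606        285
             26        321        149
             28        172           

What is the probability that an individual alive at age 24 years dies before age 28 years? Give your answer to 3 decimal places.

0.716

P(die before 28 | alive at 24) = 1 − l_28/l_24 = 1 − 172/606 = (434)/606 = 0.716172.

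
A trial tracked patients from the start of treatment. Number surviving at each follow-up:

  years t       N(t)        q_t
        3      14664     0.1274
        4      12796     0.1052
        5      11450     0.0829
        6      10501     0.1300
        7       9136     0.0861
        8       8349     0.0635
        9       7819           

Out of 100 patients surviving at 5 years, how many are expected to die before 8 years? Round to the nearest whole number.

27

The relevant probability is 1 − 8349/11450 = 0.270830.
Expected number = 100 × 0.270830 = 27.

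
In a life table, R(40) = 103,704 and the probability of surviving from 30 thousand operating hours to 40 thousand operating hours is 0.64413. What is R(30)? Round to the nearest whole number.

R(30) = R(40) / p = 103,704 / 0.64413 = 160999.

160999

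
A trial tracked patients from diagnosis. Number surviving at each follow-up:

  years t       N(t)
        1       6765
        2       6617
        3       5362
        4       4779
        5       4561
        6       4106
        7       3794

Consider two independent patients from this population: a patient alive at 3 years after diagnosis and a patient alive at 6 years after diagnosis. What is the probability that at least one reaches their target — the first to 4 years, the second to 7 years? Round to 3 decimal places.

p₁ = N(4)/N(3) = 4779/5362 = 0.891272; p₂ = N(7)/N(6) = 3794/4106 = 0.924014.
P(at least one) = 1 − (1−p₁)(1−p₂) = 1 − 0.108728 × 0.075986 = 0.991738.

0.992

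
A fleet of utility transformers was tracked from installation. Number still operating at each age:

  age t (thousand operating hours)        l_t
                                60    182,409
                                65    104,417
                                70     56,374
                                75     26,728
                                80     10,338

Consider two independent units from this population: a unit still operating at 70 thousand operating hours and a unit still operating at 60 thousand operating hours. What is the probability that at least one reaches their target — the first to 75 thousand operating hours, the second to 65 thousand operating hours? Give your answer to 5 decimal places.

p₁ = l_75/l_70 = 26,728/56,374 = 0.474119; p₂ = l_65/l_60 = 104,417/182,409 = 0.572433.
P(at least one) = 1 − (1−p₁)(1−p₂) = 1 − 0.525881 × 0.427567 = 0.775151.

0.77515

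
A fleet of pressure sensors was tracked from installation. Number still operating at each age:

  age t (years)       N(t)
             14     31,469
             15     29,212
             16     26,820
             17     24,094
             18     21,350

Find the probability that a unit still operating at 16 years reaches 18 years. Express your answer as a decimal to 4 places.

The conditional survival probability is N(18)/N(16) = 21,350/26,820 = 0.796048.

0.7960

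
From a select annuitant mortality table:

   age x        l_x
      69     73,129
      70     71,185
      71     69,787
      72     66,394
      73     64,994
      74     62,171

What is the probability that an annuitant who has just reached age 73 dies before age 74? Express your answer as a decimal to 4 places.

0.0434

P(die before 74 | alive at 73) = 1 − l_74/l_73 = 1 − 62,171/64,994 = (2,823)/64,994 = 0.043435.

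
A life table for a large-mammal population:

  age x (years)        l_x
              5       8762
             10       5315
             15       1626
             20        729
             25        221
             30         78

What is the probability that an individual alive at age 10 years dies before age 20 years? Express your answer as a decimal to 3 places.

0.863

P(die before 20 | alive at 10) = 1 − l_20/l_10 = 1 − 729/5315 = (4586)/5315 = 0.862841.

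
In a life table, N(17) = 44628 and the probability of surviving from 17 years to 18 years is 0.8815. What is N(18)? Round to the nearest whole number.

N(18) = N(17) × p = 44628 × 0.8815 = 39340.

39340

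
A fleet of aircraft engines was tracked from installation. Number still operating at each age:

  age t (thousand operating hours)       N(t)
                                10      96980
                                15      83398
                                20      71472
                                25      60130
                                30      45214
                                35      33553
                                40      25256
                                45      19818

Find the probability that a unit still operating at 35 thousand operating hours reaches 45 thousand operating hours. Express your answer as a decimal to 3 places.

0.591

The conditional survival probability is N(45)/N(35) = 19818/33553 = 0.590648.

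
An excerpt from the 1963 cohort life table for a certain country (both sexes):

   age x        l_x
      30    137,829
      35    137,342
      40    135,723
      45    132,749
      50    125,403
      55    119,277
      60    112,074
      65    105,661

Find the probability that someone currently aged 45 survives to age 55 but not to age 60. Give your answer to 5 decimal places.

This is the probability of reaching 55 but not 60, conditional on being alive at 45: (l_55 − l_60) / l_45.
= (119,277 − 112,074) / 132,749 = 7,203 / 132,749 = 0.054260.

0.05426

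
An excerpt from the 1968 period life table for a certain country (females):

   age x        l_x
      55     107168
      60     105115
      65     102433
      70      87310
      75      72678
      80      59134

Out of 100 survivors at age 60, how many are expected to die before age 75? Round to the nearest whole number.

31

The relevant probability is 1 − 72678/105115 = 0.308586.
Expected number = 100 × 0.308586 = 31.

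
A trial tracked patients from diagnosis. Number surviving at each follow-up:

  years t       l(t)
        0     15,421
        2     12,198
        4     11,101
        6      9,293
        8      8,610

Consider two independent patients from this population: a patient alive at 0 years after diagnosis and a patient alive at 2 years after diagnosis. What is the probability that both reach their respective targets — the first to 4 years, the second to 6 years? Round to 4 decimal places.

0.5484

p₁ = l(4)/l(0) = 11,101/15,421 = 0.719863; p₂ = l(6)/l(2) = 9,293/12,198 = 0.761846.
P(both) = p₁ × p₂ = 0.719863 × 0.761846 = 0.548425.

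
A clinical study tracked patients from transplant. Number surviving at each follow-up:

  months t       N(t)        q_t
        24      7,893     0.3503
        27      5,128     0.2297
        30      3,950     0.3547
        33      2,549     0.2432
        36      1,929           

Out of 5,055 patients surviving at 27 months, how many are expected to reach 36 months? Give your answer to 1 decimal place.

1901.5

The relevant probability is 1,929/5,128 = 0.376170.
Expected number = 5,055 × 0.376170 = 1901.5.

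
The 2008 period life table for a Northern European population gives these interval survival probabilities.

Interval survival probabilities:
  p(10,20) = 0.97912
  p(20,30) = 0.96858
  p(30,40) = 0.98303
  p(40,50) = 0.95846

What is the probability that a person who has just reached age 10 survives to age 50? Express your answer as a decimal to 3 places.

0.894

Chaining the interval survival probabilities: 0.97912 × 0.96858 × 0.98303 × 0.95846.
= 0.893536.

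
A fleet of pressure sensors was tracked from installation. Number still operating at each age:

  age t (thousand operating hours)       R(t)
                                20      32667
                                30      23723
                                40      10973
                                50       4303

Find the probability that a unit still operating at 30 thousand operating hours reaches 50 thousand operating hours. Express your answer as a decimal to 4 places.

The conditional survival probability is R(50)/R(30) = 4303/23723 = 0.181385.

0.1814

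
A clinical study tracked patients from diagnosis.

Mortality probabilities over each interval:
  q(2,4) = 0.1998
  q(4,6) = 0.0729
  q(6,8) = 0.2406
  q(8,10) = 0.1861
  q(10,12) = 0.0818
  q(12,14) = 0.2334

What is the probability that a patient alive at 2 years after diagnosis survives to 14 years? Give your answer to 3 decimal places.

0.323

P(survive 2→14) = (1 − 0.1998) × (1 − 0.0729) × (1 − 0.2406) × (1 − 0.1861) × (1 − 0.0818) × (1 − 0.2334).
= 0.8002 × 0.9271 × 0.7594 × 0.8139 × 0.9182 × 0.7666 = 0.322755.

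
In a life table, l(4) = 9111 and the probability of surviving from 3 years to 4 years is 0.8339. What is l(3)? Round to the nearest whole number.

l(3) = l(4) / p = 9111 / 0.8339 = 10926.

10926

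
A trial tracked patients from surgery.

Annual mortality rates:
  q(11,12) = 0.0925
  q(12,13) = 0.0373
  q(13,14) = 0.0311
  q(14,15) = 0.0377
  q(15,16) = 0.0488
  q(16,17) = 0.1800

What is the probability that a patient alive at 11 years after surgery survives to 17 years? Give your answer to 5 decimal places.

P(survive 11→17) = (1 − 0.0925) × (1 − 0.0373) × (1 − 0.0311) × (1 − 0.0377) × (1 − 0.0488) × (1 − 0.1800).
= 0.9075 × 0.9627 × 0.9689 × 0.9623 × 0.9512 × 0.8200 = 0.635350.

0.63535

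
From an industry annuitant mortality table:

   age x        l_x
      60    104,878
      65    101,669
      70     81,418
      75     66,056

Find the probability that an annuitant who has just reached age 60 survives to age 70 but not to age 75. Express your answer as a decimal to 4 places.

We want 10|5q60 = (l_70 − l_75)/l_60.
This is the probability of reaching 70 but not 75, conditional on being alive at 60: (l_70 − l_75) / l_60.
= (81,418 − 66,056) / 104,878 = 15,362 / 104,878 = 0.146475.

0.1465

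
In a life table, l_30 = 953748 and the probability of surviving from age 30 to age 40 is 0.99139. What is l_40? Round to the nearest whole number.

l_40 = l_30 × p = 953748 × 0.99139 = 945536.

945536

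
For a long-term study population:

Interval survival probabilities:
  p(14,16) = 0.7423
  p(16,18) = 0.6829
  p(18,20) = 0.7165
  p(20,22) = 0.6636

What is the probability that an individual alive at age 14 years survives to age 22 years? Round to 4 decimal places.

0.2410

Survival from 14 to 22 is the product of surviving each interval: 0.7423 × 0.6829 × 0.7165 × 0.6636.
= 0.241023.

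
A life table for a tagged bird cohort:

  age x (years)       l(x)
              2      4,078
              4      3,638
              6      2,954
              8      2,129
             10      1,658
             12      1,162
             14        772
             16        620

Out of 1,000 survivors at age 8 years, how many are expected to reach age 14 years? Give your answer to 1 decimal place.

The relevant probability is 772/2,129 = 0.362612.
Expected number = 1,000 × 0.362612 = 362.6.

362.6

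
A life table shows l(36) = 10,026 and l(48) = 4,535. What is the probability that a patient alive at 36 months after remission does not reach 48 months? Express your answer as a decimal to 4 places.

0.5477

P(die before 48 | alive at 36) = 1 − l(48)/l(36) = 1 − 4,535/10,026 = (5,491)/10,026 = 0.547676.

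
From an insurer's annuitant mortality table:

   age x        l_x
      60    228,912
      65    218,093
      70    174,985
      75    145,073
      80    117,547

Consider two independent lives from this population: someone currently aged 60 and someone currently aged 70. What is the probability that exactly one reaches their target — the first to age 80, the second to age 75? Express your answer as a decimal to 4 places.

p₁ = l_80/l_60 = 117,547/228,912 = 0.513503; p₂ = l_75/l_70 = 145,073/174,985 = 0.829060.
P(exactly one) = p₁(1−p₂) + (1−p₁)p₂ = 0.087778 + 0.403335 = 0.491113.

0.4911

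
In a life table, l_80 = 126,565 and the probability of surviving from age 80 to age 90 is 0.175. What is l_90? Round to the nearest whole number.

l_90 = l_80 × p = 126,565 × 0.175 = 22149.

22149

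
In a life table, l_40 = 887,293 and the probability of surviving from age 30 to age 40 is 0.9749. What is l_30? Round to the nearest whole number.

910137

l_30 = l_40 / p = 887,293 / 0.9749 = 910137.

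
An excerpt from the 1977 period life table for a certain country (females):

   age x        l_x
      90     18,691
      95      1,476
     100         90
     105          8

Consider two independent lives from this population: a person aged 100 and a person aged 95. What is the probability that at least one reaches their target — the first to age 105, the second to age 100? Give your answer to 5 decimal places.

p₁ = l_105/l_100 = 8/90 = 0.088889; p₂ = l_100/l_95 = 90/1,476 = 0.060976.
P(at least one) = 1 − (1−p₁)(1−p₂) = 1 − 0.911111 × 0.939024 = 0.144445.

0.14444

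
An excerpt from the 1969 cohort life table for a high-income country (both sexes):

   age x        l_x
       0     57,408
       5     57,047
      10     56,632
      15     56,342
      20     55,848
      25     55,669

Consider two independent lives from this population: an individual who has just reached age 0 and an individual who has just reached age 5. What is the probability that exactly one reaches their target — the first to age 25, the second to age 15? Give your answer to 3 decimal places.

p₁ = l_25/l_0 = 55,669/57,408 = 0.969708; p₂ = l_15/l_5 = 56,342/57,047 = 0.987642.
P(exactly one) = p₁(1−p₂) + (1−p₁)p₂ = 0.011984 + 0.029918 = 0.041901.

0.042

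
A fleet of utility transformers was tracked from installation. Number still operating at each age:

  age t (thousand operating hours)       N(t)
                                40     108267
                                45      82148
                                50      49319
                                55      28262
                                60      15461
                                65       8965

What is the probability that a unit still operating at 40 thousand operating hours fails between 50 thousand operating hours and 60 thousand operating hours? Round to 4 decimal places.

This is the probability of reaching 50 but not 60, conditional on being operational at 40: (N(50) − N(60)) / N(40).
= (49319 − 15461) / 108267 = 33858 / 108267 = 0.312727.

0.3127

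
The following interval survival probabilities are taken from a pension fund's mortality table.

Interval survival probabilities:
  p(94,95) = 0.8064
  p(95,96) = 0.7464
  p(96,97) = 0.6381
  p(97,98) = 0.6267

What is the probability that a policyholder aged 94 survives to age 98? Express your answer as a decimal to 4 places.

0.2407

P(survive 94→98) = 0.8064 × 0.7464 × 0.6381 × 0.6267.
= 0.240697.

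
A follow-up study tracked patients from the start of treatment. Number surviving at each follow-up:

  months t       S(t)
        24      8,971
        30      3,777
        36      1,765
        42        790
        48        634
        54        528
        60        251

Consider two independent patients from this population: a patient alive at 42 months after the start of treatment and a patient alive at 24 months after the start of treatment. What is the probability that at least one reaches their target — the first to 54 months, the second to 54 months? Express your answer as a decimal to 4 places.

p₁ = S(54)/S(42) = 528/790 = 0.668354; p₂ = S(54)/S(24) = 528/8,971 = 0.058856.
P(at least one) = 1 − (1−p₁)(1−p₂) = 1 − 0.331646 × 0.941144 = 0.687873.

0.6879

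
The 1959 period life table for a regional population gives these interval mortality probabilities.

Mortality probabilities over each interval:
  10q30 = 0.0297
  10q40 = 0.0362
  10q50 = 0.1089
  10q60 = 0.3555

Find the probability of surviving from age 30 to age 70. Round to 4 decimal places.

The overall survival probability is (1 − 0.0297) × (1 − 0.0362) × (1 − 0.1089) × (1 − 0.3555).
= 0.9703 × 0.9638 × 0.8911 × 0.6445 = 0.537084.

0.5371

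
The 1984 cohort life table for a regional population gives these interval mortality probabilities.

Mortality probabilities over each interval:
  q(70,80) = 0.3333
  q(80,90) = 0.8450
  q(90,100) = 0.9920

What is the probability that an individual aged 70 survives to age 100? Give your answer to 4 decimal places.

0.0008

P(survive 70→100) = (1 − 0.3333) × (1 − 0.8450) × (1 − 0.9920).
= 0.6667 × 0.1550 × 0.0080 = 0.000827.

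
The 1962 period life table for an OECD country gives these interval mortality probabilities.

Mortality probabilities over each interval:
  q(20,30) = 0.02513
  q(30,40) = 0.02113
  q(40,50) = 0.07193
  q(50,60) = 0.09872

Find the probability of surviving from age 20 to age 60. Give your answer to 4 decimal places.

0.7982

P(survive 20→60) = (1 − 0.02513) × (1 − 0.02113) × (1 − 0.07193) × (1 − 0.09872).
= 0.97487 × 0.97887 × 0.92807 × 0.90128 = 0.798201.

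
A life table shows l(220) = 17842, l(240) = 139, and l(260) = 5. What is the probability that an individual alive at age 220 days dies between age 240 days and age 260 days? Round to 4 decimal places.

0.0075

This is the probability of reaching 240 but not 260, conditional on being alive at 220: (l(240) − l(260)) / l(220).
= (139 − 5) / 17842 = 134 / 17842 = 0.007510.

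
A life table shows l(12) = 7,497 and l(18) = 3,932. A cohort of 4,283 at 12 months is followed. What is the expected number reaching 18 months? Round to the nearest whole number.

The relevant probability is 3,932/7,497 = 0.524476.
Expected number = 4,283 × 0.524476 = 2246.

2246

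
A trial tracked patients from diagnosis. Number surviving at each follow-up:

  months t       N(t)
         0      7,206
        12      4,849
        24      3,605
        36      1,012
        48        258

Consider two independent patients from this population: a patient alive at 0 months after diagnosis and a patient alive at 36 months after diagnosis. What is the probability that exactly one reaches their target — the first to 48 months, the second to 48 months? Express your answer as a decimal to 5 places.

0.27249

p₁ = N(48)/N(0) = 258/7,206 = 0.035803; p₂ = N(48)/N(36) = 258/1,012 = 0.254941.
P(exactly one) = p₁(1−p₂) + (1−p₁)p₂ = 0.026675 + 0.245813 = 0.272489.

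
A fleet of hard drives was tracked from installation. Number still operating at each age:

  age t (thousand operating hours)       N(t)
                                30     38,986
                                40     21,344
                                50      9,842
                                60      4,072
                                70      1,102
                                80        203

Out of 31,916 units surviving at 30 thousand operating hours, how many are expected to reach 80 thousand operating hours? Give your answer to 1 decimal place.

166.2

The relevant probability is 203/38,986 = 0.005207.
Expected number = 31,916 × 0.005207 = 166.2.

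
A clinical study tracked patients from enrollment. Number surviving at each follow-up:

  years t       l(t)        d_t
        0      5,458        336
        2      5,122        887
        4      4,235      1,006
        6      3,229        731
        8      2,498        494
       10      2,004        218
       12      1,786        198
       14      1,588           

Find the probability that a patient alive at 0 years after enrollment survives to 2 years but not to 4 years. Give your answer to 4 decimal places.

This is the probability of reaching 2 but not 4, conditional on being alive at 0: (l(2) − l(4)) / l(0).
= (5,122 − 4,235) / 5,458 = 887 / 5,458 = 0.162514.

0.1625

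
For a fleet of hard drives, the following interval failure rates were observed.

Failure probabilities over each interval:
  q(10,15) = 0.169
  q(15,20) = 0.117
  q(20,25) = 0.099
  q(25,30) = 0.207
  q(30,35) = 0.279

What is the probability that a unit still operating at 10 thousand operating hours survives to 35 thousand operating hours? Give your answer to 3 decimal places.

0.378

Chaining the interval survival probabilities: (1 − 0.169) × (1 − 0.117) × (1 − 0.099) × (1 − 0.207) × (1 − 0.279).
= 0.831 × 0.883 × 0.901 × 0.793 × 0.721 = 0.378003.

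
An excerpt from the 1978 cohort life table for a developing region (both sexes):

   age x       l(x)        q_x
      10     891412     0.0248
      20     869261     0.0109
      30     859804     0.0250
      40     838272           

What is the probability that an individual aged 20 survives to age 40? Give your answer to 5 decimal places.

The conditional survival probability is l(40)/l(20) = 838272/869261 = 0.964350.

0.96435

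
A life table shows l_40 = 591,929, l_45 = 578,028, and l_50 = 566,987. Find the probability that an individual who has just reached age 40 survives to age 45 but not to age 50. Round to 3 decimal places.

0.019

We want 5|5q40 = (l_45 − l_50)/l_40.
This is the probability of reaching 45 but not 50, conditional on being alive at 40: (l_45 − l_50) / l_40.
= (578,028 − 566,987) / 591,929 = 11,041 / 591,929 = 0.018653.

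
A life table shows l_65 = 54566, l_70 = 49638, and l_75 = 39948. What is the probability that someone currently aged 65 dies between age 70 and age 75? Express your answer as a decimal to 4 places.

0.1776

We want 5|5q65 = (l_70 − l_75)/l_65.
This is the probability of reaching 70 but not 75, conditional on being alive at 65: (l_70 − l_75) / l_65.
= (49638 − 39948) / 54566 = 9690 / 54566 = 0.177583.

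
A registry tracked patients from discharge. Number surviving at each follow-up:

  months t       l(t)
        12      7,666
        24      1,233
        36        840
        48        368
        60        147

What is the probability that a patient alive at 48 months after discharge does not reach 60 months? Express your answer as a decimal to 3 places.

P(die before 60 | alive at 48) = 1 − l(60)/l(48) = 1 − 147/368 = (221)/368 = 0.600543.

0.601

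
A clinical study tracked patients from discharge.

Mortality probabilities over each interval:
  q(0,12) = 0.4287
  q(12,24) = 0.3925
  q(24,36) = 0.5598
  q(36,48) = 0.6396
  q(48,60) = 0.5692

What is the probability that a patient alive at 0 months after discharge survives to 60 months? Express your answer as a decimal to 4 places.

The overall survival probability is (1 − 0.4287) × (1 − 0.3925) × (1 − 0.5598) × (1 − 0.6396) × (1 − 0.5692).
= 0.5713 × 0.6075 × 0.4402 × 0.3604 × 0.4308 = 0.023720.

0.0237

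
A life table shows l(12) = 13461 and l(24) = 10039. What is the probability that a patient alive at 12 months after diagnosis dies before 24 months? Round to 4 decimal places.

0.2542

P(die before 24 | alive at 12) = 1 − l(24)/l(12) = 1 − 10039/13461 = (3422)/13461 = 0.254216.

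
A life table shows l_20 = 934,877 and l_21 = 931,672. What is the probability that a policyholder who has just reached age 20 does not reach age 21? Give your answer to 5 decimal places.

0.00343

P(die before 21 | alive at 20) = 1 − l_21/l_20 = 1 − 931,672/934,877 = (3,205)/934,877 = 0.003428.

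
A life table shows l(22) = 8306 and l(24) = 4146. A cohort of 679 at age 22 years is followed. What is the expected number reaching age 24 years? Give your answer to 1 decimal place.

The relevant probability is 4146/8306 = 0.499157.
Expected number = 679 × 0.499157 = 338.9.

338.9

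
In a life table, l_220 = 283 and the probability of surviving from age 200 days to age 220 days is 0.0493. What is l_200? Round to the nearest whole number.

5740

l_200 = l_220 / p = 283 / 0.0493 = 5740.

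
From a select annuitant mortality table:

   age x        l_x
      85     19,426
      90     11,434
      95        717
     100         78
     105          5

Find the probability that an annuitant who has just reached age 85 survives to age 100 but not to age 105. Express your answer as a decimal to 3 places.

0.004

We want 15|5q85 = (l_100 − l_105)/l_85.
This is the probability of reaching 100 but not 105, conditional on being alive at 85: (l_100 − l_105) / l_85.
= (78 − 5) / 19,426 = 73 / 19,426 = 0.003758.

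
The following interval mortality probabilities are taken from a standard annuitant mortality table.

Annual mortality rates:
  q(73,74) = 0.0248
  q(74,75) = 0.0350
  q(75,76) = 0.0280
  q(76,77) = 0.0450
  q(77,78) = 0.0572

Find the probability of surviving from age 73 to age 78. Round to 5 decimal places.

0.82359

Chaining the interval survival probabilities: (1 − 0.0248) × (1 − 0.0350) × (1 − 0.0280) × (1 − 0.0450) × (1 − 0.0572).
= 0.9752 × 0.9650 × 0.9720 × 0.9550 × 0.9428 = 0.823588.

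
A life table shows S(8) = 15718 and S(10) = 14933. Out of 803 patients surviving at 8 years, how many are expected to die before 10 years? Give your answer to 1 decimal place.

40.1

The relevant probability is 1 − 14933/15718 = 0.049943.
Expected number = 803 × 0.049943 = 40.1.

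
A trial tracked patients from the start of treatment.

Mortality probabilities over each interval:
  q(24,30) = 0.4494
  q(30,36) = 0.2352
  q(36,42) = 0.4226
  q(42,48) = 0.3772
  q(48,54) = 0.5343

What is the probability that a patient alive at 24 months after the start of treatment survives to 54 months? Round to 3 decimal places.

0.071

P(survive 24→54) = (1 − 0.4494) × (1 − 0.2352) × (1 − 0.4226) × (1 − 0.3772) × (1 − 0.5343).
= 0.5506 × 0.7648 × 0.5774 × 0.6228 × 0.4657 = 0.070521.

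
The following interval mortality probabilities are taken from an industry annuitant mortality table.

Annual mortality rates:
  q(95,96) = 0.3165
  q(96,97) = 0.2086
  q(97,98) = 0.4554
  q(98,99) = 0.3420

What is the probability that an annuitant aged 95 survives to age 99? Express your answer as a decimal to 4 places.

0.1938

Survival from 95 to 99 is the product of surviving each interval: (1 − 0.3165) × (1 − 0.2086) × (1 − 0.4554) × (1 − 0.3420).
= 0.6835 × 0.7914 × 0.5446 × 0.6580 = 0.193838.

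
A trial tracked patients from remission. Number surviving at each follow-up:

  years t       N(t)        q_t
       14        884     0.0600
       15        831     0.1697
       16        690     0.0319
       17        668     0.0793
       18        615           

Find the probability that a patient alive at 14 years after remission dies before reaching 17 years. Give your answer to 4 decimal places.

P(die before 17 | alive at 14) = 1 − N(17)/N(14) = 1 − 668/884 = (216)/884 = 0.244344.

0.2443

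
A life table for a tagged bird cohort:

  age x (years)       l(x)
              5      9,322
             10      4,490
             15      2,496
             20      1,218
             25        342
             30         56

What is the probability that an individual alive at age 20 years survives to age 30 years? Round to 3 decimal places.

The conditional survival probability is l(30)/l(20) = 56/1,218 = 0.045977.

0.046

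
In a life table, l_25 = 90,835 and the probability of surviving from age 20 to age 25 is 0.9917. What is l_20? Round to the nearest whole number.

91595

l_20 = l_25 / p = 90,835 / 0.9917 = 91595.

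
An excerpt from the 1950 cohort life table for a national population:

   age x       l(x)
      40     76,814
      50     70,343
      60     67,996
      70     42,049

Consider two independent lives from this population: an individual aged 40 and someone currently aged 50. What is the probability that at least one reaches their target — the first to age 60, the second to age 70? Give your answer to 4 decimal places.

p₁ = l(60)/l(40) = 67,996/76,814 = 0.885203; p₂ = l(70)/l(50) = 42,049/70,343 = 0.597771.
P(at least one) = 1 − (1−p₁)(1−p₂) = 1 − 0.114797 × 0.402229 = 0.953825.

0.9538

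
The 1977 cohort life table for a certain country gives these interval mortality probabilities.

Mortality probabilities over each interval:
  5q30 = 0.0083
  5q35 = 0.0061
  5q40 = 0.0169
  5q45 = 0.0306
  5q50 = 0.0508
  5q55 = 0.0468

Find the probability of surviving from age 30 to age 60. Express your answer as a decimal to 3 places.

0.850

The overall survival probability is (1 − 0.0083) × (1 − 0.0061) × (1 − 0.0169) × (1 − 0.0306) × (1 − 0.0508) × (1 − 0.0468).
= 0.9917 × 0.9939 × 0.9831 × 0.9694 × 0.9492 × 0.9532 = 0.849895.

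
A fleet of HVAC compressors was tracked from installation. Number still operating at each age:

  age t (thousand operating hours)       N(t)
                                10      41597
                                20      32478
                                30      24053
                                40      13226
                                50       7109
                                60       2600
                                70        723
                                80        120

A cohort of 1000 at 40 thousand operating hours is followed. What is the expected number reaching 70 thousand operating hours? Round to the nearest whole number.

55

The relevant probability is 723/13226 = 0.054665.
Expected number = 1000 × 0.054665 = 55.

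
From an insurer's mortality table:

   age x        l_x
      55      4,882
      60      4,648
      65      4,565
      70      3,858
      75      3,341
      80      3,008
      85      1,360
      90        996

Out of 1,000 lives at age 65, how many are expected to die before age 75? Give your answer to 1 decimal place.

268.1

The relevant probability is 1 − 3,341/4,565 = 0.268127.
Expected number = 1,000 × 0.268127 = 268.1.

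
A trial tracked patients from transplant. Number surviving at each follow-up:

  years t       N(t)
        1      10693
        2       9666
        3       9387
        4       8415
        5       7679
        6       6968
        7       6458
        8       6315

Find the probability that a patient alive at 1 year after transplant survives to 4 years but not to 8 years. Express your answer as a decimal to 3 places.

This is the probability of reaching 4 but not 8, conditional on being alive at 1: (N(4) − N(8)) / N(1).
= (8415 − 6315) / 10693 = 2100 / 10693 = 0.196390.

0.196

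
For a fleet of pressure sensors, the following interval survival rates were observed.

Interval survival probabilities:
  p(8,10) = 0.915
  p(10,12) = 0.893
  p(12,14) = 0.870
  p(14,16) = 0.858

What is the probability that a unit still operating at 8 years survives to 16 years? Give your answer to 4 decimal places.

0.6099

Chaining the interval survival probabilities: 0.915 × 0.893 × 0.870 × 0.858.
= 0.609929.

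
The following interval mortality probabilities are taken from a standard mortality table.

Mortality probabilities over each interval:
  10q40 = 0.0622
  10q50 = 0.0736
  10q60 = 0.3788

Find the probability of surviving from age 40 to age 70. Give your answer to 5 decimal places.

Survival from 40 to 70 is the product of surviving each interval: (1 − 0.0622) × (1 − 0.0736) × (1 − 0.3788).
= 0.9378 × 0.9264 × 0.6212 = 0.539685.

0.53968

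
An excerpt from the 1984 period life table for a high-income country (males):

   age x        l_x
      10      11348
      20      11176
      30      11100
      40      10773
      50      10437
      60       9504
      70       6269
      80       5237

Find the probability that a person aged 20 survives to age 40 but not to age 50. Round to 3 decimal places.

0.030

This is the probability of reaching 40 but not 50, conditional on being alive at 20: (l_40 − l_50) / l_20.
= (10773 − 10437) / 11176 = 336 / 11176 = 0.030064.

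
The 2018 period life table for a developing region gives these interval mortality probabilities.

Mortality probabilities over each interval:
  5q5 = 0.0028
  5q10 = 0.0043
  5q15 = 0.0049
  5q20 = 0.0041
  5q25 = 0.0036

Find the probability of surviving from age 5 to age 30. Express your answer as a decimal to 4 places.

Survival from 5 to 30 is the product of surviving each interval: (1 − 0.0028) × (1 − 0.0043) × (1 − 0.0049) × (1 − 0.0041) × (1 − 0.0036).
= 0.9972 × 0.9957 × 0.9951 × 0.9959 × 0.9964 = 0.980453.

0.9805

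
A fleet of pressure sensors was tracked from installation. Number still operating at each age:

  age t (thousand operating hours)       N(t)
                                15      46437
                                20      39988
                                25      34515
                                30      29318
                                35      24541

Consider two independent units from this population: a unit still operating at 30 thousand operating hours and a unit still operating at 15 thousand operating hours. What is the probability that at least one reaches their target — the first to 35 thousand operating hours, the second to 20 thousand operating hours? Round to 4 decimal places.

0.9774

p₁ = N(35)/N(30) = 24541/29318 = 0.837063; p₂ = N(20)/N(15) = 39988/46437 = 0.861124.
P(at least one) = 1 − (1−p₁)(1−p₂) = 1 − 0.162937 × 0.138876 = 0.977372.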